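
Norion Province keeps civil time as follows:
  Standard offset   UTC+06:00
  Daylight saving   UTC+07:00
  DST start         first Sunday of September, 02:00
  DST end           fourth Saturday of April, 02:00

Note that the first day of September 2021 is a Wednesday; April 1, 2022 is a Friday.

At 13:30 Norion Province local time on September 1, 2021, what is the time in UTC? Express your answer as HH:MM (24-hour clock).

07:30

1 September 2021 is a Wednesday, so the first Sunday is September 5.
1 April 2022 is a Friday, so the first Saturday is April 2 and the fourth is April 23.
Daylight saving runs 5 September 2021 – 23 April 2022; September 1, 2021 is outside that window, so Norion Province is on standard time at UTC+06:00.
13:30 local − 6h = 07:30 UTC.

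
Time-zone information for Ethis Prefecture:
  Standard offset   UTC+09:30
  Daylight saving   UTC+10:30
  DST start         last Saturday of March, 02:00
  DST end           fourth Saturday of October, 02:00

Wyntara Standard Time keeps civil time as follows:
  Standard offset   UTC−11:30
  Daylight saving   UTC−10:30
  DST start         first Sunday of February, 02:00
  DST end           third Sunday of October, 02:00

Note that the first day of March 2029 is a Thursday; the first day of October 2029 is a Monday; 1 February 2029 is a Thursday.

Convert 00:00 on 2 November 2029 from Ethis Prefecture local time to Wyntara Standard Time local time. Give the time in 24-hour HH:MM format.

03:00

1 March 2029 is a Thursday, so Saturdays fall on 3, 10, 17, 24, 31; the last is March 31.
1 October 2029 is a Monday, so the first Saturday is October 6 and the fourth is October 27.
Daylight saving runs 31 March – 27 October; 2 November 2029 is outside that window, so Ethis Prefecture is on standard time at UTC+09:30.
00:00 Ethis Prefecture − 9h30m = 14:30 UTC (rolling into the previous day, 1 November 2029).
1 February 2029 is a Thursday, so the first Sunday is February 4.
1 October 2029 is a Monday, so the first Sunday is October 7 and the third is October 21.
At the standard offset (UTC−11:30), 14:30 UTC − 11h30m = 03:00 Wyntara Standard Time standard time.
Daylight saving runs 4 February – 21 October; the standard-time date in Wyntara Standard Time, 1 November 2029, is outside that window, so Wyntara Standard Time is on standard time at UTC−11:30.
14:30 UTC − 11h30m = 03:00 Wyntara Standard Time.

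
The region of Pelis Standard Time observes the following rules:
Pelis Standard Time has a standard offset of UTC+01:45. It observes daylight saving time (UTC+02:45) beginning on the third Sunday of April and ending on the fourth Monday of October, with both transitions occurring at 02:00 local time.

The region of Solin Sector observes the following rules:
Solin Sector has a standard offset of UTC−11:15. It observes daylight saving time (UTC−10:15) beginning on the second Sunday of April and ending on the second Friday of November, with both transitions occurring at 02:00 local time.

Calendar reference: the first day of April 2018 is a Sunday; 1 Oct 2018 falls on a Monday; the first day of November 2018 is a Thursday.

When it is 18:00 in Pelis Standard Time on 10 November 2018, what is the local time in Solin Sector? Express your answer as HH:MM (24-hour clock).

05:00

1 April 2018 is a Sunday, so the first Sunday is April 1 and the third is April 15.
1 October 2018 is a Monday, so the first Monday is October 1 and the fourth is October 22.
Daylight saving runs 15 April – 22 October; 10 November 2018 is outside that window, so Pelis Standard Time is on standard time at UTC+01:45.
18:00 Pelis Standard Time − 1h45m = 16:15 UTC.
1 April 2018 is a Sunday, so the first Sunday is April 1 and the second is April 8.
1 November 2018 is a Thursday, so the first Friday is November 2 and the second is November 9.
At the standard offset (UTC−11:15), 16:15 UTC − 11h15m = 05:00 Solin Sector standard time.
The standard-time date in Solin Sector, 10 November 2018, does not fall between 8 April and 9 November, so daylight saving is not in effect and Solin Sector is at UTC−11:15.
16:15 UTC − 11h15m = 05:00 Solin Sector.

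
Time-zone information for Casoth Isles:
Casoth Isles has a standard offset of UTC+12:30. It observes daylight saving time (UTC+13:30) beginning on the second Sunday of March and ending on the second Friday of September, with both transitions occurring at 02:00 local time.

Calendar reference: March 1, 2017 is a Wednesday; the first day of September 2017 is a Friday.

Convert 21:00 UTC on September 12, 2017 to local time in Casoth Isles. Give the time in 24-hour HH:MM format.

1 March 2017 is a Wednesday, so the first Sunday is March 5 and the second is March 12.
1 September 2017 is a Friday, so the first Friday is September 1 and the second is September 8.
At the standard offset (UTC+12:30), 21:00 UTC + 12h30m = 09:30 Casoth Isles standard time (rolling into the next day, 13 September 2017).
The standard-time date in Casoth Isles, September 13, 2017, is outside the daylight-saving period (12 March – 8 September), so Casoth Isles is on standard time, UTC+12:30.
21:00 UTC + 12h30m = 09:30 local (rolling into the next day, 13 September 2017).

09:30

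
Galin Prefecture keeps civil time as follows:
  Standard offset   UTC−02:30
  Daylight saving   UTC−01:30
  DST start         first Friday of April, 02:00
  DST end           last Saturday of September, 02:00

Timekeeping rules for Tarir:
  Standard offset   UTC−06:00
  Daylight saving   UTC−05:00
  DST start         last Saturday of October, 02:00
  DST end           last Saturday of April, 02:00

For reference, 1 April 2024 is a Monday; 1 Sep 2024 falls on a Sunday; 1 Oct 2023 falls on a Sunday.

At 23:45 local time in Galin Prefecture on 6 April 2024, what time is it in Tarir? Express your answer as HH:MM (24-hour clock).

1 April 2024 is a Monday, so the first Friday is April 5.
1 September 2024 is a Sunday, so Saturdays fall on 7, 14, 21, 28; the last is September 28.
6 April 2024 lies within the daylight-saving period (5 April – 28 September), so Galin Prefecture is on daylight time, UTC−01:30.
23:45 Galin Prefecture + 1h30m = 01:15 UTC (rolling into the next day, 7 April 2024).
1 October 2023 is a Sunday, so Saturdays fall on 7, 14, 21, 28; the last is October 28.
1 April 2024 is a Monday, so Saturdays fall on 6, 13, 20, 27; the last is April 27.
At the standard offset (UTC−06:00), 01:15 UTC − 6h = 19:15 Tarir standard time (rolling into the previous day, 6 April 2024).
The standard-time date in Tarir, 6 April 2024, lies within the daylight-saving period (28 October 2023 – 27 April 2024), so Tarir is on daylight time, UTC−05:00.
01:15 UTC − 5h = 20:15 Tarir (rolling into the previous day, 6 April 2024).

20:15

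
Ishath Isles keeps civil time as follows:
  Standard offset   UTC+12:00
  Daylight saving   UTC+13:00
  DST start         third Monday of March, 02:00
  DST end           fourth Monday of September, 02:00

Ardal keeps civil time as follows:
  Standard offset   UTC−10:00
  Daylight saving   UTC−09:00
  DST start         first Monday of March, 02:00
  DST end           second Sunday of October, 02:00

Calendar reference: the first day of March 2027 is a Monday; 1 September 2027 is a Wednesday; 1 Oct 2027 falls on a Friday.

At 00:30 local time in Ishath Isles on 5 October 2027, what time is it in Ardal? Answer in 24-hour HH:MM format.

03:30

1 March 2027 is a Monday, so the first Monday is March 1 and the third is March 15.
1 September 2027 is a Wednesday, so the first Monday is September 6 and the fourth is September 27.
Daylight saving runs 15 March – 27 September; 5 October 2027 is outside that window, so Ishath Isles is on standard time at UTC+12:00.
00:30 Ishath Isles − 12h = 12:30 UTC (rolling into the previous day, 4 October 2027).
1 March 2027 is a Monday, so the first Monday is March 1.
1 October 2027 is a Friday, so the first Sunday is October 3 and the second is October 10.
At the standard offset (UTC−10:00), 12:30 UTC − 10h = 02:30 Ardal standard time.
The standard-time date in Ardal, 4 October 2027, falls between 1 March and 10 October, so daylight saving is in effect and Ardal is at UTC−09:00.
12:30 UTC − 9h = 03:30 Ardal.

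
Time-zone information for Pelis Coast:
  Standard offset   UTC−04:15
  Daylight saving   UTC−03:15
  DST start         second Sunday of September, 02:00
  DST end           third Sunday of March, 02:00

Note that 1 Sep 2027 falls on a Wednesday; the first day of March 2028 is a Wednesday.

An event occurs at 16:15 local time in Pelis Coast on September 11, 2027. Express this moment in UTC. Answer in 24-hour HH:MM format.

1 September 2027 is a Wednesday, so the first Sunday is September 5 and the second is September 12.
1 March 2028 is a Wednesday, so the first Sunday is March 5 and the third is March 19.
September 11, 2027 is outside the daylight-saving period (12 September 2027 – 19 March 2028), so Pelis Coast is on standard time, UTC−04:15.
16:15 local + 4h15m = 20:30 UTC.

20:30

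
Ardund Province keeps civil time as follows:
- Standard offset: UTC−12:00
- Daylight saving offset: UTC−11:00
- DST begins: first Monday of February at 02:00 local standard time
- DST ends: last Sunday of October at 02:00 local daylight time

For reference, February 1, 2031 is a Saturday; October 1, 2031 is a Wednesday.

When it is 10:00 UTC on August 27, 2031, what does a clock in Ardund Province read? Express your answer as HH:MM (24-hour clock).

1 February 2031 is a Saturday, so the first Monday is February 3.
1 October 2031 is a Wednesday, so Sundays fall on 5, 12, 19, 26; the last is October 26.
At the standard offset (UTC−12:00), 10:00 UTC − 12h = 22:00 Ardund Province standard time (rolling into the previous day, 26 August 2031).
Daylight saving runs 3 February – 26 October; the standard-time date in Ardund Province, August 26, 2031, is inside that window, so Ardund Province is at UTC−11:00.
10:00 UTC − 11h = 23:00 local (rolling into the previous day, 26 August 2031).

23:00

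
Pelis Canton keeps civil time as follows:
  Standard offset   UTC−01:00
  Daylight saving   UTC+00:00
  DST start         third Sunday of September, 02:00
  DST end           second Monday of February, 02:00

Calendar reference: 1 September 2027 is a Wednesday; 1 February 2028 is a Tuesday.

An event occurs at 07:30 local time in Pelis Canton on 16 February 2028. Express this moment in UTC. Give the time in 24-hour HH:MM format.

1 September 2027 is a Wednesday, so the first Sunday is September 5 and the third is September 19.
1 February 2028 is a Tuesday, so the first Monday is February 7 and the second is February 14.
Daylight saving runs 19 September 2027 – 14 February 2028; 16 February 2028 is outside that window, so Pelis Canton is on standard time at UTC−01:00.
07:30 local + 1h = 08:30 UTC.

08:30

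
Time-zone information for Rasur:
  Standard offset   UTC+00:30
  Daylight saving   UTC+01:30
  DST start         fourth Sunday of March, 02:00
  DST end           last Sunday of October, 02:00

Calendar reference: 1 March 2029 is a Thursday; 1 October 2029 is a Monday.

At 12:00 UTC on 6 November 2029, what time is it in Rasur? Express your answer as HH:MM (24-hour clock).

1 March 2029 is a Thursday, so the first Sunday is March 4 and the fourth is March 25.
1 October 2029 is a Monday, so Sundays fall on 7, 14, 21, 28; the last is October 28.
At the standard offset (UTC+00:30), 12:00 UTC + 0h30m = 12:30 Rasur standard time.
Daylight saving runs 25 March – 28 October; the standard-time date in Rasur, 6 November 2029, is outside that window, so Rasur is on standard time at UTC+00:30.
12:00 UTC + 0h30m = 12:30 local.

12:30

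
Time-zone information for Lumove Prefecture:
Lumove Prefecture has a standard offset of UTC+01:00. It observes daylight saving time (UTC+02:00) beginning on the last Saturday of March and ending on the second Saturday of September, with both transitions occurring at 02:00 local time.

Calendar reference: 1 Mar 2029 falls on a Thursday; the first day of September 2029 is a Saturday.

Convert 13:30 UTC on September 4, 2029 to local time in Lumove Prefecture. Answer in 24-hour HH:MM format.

1 March 2029 is a Thursday, so Saturdays fall on 3, 10, 17, 24, 31; the last is March 31.
1 September 2029 is a Saturday, so the first Saturday is September 1 and the second is September 8.
At the standard offset (UTC+01:00), 13:30 UTC + 1h = 14:30 Lumove Prefecture standard time.
The standard-time date in Lumove Prefecture, September 4, 2029, falls between 31 March and 8 September, so daylight saving is in effect and Lumove Prefecture is at UTC+02:00.
13:30 UTC + 2h = 15:30 local.

15:30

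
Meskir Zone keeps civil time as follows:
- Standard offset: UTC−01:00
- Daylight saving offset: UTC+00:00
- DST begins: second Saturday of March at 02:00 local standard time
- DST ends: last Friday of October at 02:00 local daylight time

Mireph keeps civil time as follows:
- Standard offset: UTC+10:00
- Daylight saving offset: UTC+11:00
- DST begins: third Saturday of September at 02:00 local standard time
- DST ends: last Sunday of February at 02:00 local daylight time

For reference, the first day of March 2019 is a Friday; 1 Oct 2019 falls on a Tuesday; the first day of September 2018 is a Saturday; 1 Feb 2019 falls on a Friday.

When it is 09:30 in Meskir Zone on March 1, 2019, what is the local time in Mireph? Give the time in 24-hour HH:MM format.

20:30

1 March 2019 is a Friday, so the first Saturday is March 2 and the second is March 9.
1 October 2019 is a Tuesday, so Fridays fall on 4, 11, 18, 25; the last is October 25.
Daylight saving runs 9 March – 25 October; March 1, 2019 is outside that window, so Meskir Zone is on standard time at UTC−01:00.
09:30 Meskir Zone + 1h = 10:30 UTC.
1 September 2018 is a Saturday, so the first Saturday is September 1 and the third is September 15.
1 February 2019 is a Friday, so Sundays fall on 3, 10, 17, 24; the last is February 24.
At the standard offset (UTC+10:00), 10:30 UTC + 10h = 20:30 Mireph standard time.
Daylight saving runs 15 September 2018 – 24 February 2019; the standard-time date in Mireph, March 1, 2019, is outside that window, so Mireph is on standard time at UTC+10:00.
10:30 UTC + 10h = 20:30 Mireph.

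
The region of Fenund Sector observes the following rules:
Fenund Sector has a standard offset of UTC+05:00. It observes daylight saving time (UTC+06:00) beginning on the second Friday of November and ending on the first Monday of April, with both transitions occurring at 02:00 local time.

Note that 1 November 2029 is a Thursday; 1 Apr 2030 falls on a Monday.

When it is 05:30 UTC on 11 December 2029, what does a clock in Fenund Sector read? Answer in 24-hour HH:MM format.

1 November 2029 is a Thursday, so the first Friday is November 2 and the second is November 9.
1 April 2030 is a Monday, so the first Monday is April 1.
At the standard offset (UTC+05:00), 05:30 UTC + 5h = 10:30 Fenund Sector standard time.
The standard-time date in Fenund Sector, 11 December 2029, lies within the daylight-saving period (9 November 2029 – 1 April 2030), so Fenund Sector is on daylight time, UTC+06:00.
05:30 UTC + 6h = 11:30 local.

11:30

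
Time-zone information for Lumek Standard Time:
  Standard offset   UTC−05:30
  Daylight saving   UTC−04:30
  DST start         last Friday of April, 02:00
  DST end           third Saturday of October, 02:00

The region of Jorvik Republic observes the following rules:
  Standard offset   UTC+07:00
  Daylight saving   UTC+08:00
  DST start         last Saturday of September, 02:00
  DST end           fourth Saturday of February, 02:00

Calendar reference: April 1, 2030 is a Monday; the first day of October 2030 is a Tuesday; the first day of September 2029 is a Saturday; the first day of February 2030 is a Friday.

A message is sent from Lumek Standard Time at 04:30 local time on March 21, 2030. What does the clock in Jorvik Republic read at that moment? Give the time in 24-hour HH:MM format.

17:00

1 April 2030 is a Monday, so Fridays fall on 5, 12, 19, 26; the last is April 26.
1 October 2030 is a Tuesday, so the first Saturday is October 5 and the third is October 19.
March 21, 2030 does not fall between 26 April and 19 October, so daylight saving is not in effect and Lumek Standard Time is at UTC−05:30.
04:30 Lumek Standard Time + 5h30m = 10:00 UTC.
1 September 2029 is a Saturday, so Saturdays fall on 1, 8, 15, 22, 29; the last is September 29.
1 February 2030 is a Friday, so the first Saturday is February 2 and the fourth is February 23.
At the standard offset (UTC+07:00), 10:00 UTC + 7h = 17:00 Jorvik Republic standard time.
Daylight saving runs 29 September 2029 – 23 February 2030; the standard-time date in Jorvik Republic, March 21, 2030, is outside that window, so Jorvik Republic is on standard time at UTC+07:00.
10:00 UTC + 7h = 17:00 Jorvik Republic.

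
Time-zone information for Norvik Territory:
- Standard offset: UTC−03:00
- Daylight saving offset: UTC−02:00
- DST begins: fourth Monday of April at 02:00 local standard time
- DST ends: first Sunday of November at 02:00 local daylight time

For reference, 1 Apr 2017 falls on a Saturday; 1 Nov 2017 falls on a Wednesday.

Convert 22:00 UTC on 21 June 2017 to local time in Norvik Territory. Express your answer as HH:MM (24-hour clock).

1 April 2017 is a Saturday, so the first Monday is April 3 and the fourth is April 24.
1 November 2017 is a Wednesday, so the first Sunday is November 5.
At the standard offset (UTC−03:00), 22:00 UTC − 3h = 19:00 Norvik Territory standard time.
Daylight saving runs 24 April – 5 November; the standard-time date in Norvik Territory, 21 June 2017, is inside that window, so Norvik Territory is at UTC−02:00.
22:00 UTC − 2h = 20:00 local.

20:00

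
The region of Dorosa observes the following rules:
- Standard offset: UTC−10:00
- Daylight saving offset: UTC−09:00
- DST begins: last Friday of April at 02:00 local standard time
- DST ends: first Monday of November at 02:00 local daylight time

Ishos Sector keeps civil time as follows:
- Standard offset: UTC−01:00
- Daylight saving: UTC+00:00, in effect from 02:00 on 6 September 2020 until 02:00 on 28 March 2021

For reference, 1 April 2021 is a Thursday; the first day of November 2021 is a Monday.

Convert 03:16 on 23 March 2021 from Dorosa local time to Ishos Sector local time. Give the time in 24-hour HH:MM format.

13:16

1 April 2021 is a Thursday, so Fridays fall on 2, 9, 16, 23, 30; the last is April 30.
1 November 2021 is a Monday, so the first Monday is November 1.
23 March 2021 is outside the daylight-saving period (30 April – 1 November), so Dorosa is on standard time, UTC−10:00.
03:16 Dorosa + 10h = 13:16 UTC.
At the standard offset (UTC−01:00), 13:16 UTC − 1h = 12:16 Ishos Sector standard time.
The standard-time date in Ishos Sector, 23 March 2021, lies within the daylight-saving period (6 September 2020 – 28 March 2021), so Ishos Sector is on daylight time, UTC+00:00.
13:16 UTC + 0h = 13:16 Ishos Sector.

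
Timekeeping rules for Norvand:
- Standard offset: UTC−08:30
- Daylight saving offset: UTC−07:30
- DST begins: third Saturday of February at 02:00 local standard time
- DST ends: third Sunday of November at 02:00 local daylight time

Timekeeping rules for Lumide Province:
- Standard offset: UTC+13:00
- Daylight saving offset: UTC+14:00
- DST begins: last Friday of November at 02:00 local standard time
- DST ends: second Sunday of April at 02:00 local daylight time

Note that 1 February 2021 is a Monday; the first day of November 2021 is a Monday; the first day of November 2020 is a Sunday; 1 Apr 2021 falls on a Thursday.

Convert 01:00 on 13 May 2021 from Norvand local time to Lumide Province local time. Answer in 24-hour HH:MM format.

21:30

1 February 2021 is a Monday, so the first Saturday is February 6 and the third is February 20.
1 November 2021 is a Monday, so the first Sunday is November 7 and the third is November 21.
13 May 2021 lies within the daylight-saving period (20 February – 21 November), so Norvand is on daylight time, UTC−07:30.
01:00 Norvand + 7h30m = 08:30 UTC.
1 November 2020 is a Sunday, so Fridays fall on 6, 13, 20, 27; the last is November 27.
1 April 2021 is a Thursday, so the first Sunday is April 4 and the second is April 11.
At the standard offset (UTC+13:00), 08:30 UTC + 13h = 21:30 Lumide Province standard time.
The standard-time date in Lumide Province, 13 May 2021, is outside the daylight-saving period (27 November 2020 – 11 April 2021), so Lumide Province is on standard time, UTC+13:00.
08:30 UTC + 13h = 21:30 Lumide Province.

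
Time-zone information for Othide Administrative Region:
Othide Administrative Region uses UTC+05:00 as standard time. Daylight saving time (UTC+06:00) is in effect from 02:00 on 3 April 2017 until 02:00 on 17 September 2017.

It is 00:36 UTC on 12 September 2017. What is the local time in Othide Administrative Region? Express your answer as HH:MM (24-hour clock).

06:36

At the standard offset (UTC+05:00), 00:36 UTC + 5h = 05:36 Othide Administrative Region standard time.
Daylight saving runs 3 April – 17 September; the standard-time date in Othide Administrative Region, 12 September 2017, is inside that window, so Othide Administrative Region is at UTC+06:00.
00:36 UTC + 6h = 06:36 local.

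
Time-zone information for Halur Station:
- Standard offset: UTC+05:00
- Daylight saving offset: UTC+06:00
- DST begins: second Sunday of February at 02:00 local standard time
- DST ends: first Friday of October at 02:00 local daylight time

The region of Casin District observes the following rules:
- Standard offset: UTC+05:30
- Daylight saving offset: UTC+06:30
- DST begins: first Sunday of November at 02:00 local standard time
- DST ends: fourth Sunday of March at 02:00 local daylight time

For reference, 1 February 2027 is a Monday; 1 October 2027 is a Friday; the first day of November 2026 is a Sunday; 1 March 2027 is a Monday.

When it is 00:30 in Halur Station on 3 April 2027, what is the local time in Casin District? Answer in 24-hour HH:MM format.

1 February 2027 is a Monday, so the first Sunday is February 7 and the second is February 14.
1 October 2027 is a Friday, so the first Friday is October 1.
3 April 2027 lies within the daylight-saving period (14 February – 1 October), so Halur Station is on daylight time, UTC+06:00.
00:30 Halur Station − 6h = 18:30 UTC (rolling into the previous day, 2 April 2027).
1 November 2026 is a Sunday, so the first Sunday is November 1.
1 March 2027 is a Monday, so the first Sunday is March 7 and the fourth is March 28.
At the standard offset (UTC+05:30), 18:30 UTC + 5h30m = 00:00 Casin District standard time (rolling into the next day, 3 April 2027).
Daylight saving runs 1 November 2026 – 28 March 2027; the standard-time date in Casin District, 3 April 2027, is outside that window, so Casin District is on standard time at UTC+05:30.
18:30 UTC + 5h30m = 00:00 Casin District (rolling into the next day, 3 April 2027).

00:00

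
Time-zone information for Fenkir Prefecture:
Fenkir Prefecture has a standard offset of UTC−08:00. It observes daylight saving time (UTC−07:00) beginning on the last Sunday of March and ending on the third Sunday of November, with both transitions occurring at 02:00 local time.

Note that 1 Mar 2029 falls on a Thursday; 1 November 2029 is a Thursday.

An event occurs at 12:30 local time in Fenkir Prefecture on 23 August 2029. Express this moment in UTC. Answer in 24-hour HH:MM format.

1 March 2029 is a Thursday, so Sundays fall on 4, 11, 18, 25; the last is March 25.
1 November 2029 is a Thursday, so the first Sunday is November 4 and the third is November 18.
Daylight saving runs 25 March – 18 November; 23 August 2029 is inside that window, so Fenkir Prefecture is at UTC−07:00.
12:30 local + 7h = 19:30 UTC.

19:30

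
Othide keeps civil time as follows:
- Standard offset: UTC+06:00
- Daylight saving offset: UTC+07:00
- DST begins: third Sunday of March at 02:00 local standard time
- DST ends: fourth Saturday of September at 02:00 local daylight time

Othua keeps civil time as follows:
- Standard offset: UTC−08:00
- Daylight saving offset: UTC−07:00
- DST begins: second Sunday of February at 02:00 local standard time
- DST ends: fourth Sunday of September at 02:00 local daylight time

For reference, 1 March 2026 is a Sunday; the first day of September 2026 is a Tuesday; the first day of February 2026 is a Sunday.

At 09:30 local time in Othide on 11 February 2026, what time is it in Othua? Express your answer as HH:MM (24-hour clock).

1 March 2026 is a Sunday, so the first Sunday is March 1 and the third is March 15.
1 September 2026 is a Tuesday, so the first Saturday is September 5 and the fourth is September 26.
11 February 2026 does not fall between 15 March and 26 September, so daylight saving is not in effect and Othide is at UTC+06:00.
09:30 Othide − 6h = 03:30 UTC.
1 February 2026 is a Sunday, so the first Sunday is February 1 and the second is February 8.
1 September 2026 is a Tuesday, so the first Sunday is September 6 and the fourth is September 27.
At the standard offset (UTC−08:00), 03:30 UTC − 8h = 19:30 Othua standard time (rolling into the previous day, 10 February 2026).
The standard-time date in Othua, 10 February 2026, falls between 8 February and 27 September, so daylight saving is in effect and Othua is at UTC−07:00.
03:30 UTC − 7h = 20:30 Othua (rolling into the previous day, 10 February 2026).

20:30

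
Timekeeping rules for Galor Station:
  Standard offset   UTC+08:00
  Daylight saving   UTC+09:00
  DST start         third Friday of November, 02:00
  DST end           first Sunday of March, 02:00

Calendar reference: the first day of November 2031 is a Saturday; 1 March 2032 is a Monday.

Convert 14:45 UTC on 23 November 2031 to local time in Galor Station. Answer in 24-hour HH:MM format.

1 November 2031 is a Saturday, so the first Friday is November 7 and the third is November 21.
1 March 2032 is a Monday, so the first Sunday is March 7.
At the standard offset (UTC+08:00), 14:45 UTC + 8h = 22:45 Galor Station standard time.
The standard-time date in Galor Station, 23 November 2031, falls between 21 November 2031 and 7 March 2032, so daylight saving is in effect and Galor Station is at UTC+09:00.
14:45 UTC + 9h = 23:45 local.

23:45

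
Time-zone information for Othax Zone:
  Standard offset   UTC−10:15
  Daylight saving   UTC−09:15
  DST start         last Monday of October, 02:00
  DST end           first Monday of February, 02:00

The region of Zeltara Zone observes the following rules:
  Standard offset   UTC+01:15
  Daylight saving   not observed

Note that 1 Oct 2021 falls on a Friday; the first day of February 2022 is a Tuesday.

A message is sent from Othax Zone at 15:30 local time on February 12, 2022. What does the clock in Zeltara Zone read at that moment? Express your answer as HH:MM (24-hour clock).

03:00

1 October 2021 is a Friday, so Mondays fall on 4, 11, 18, 25; the last is October 25.
1 February 2022 is a Tuesday, so the first Monday is February 7.
February 12, 2022 is outside the daylight-saving period (25 October 2021 – 7 February 2022), so Othax Zone is on standard time, UTC−10:15.
15:30 Othax Zone + 10h15m = 01:45 UTC (rolling into the next day, 13 February 2022).
Zeltara Zone stays on UTC+01:15 all year.
01:45 UTC + 1h15m = 03:00 Zeltara Zone.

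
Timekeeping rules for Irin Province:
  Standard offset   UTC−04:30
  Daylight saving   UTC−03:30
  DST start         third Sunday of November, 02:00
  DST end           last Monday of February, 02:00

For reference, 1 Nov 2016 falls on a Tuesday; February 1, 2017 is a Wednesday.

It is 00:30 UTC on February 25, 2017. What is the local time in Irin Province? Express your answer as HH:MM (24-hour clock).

21:00

1 November 2016 is a Tuesday, so the first Sunday is November 6 and the third is November 20.
1 February 2017 is a Wednesday, so Mondays fall on 6, 13, 20, 27; the last is February 27.
At the standard offset (UTC−04:30), 00:30 UTC − 4h30m = 20:00 Irin Province standard time (rolling into the previous day, 24 February 2017).
Daylight saving runs 20 November 2016 – 27 February 2017; the standard-time date in Irin Province, February 24, 2017, is inside that window, so Irin Province is at UTC−03:30.
00:30 UTC − 3h30m = 21:00 local (rolling into the previous day, 24 February 2017).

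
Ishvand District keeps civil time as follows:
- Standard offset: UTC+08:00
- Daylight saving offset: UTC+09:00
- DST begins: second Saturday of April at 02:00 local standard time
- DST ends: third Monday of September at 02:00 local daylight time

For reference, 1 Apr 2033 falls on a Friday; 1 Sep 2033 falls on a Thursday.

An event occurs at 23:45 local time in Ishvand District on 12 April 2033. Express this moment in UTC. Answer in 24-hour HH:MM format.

14:45

1 April 2033 is a Friday, so the first Saturday is April 2 and the second is April 9.
1 September 2033 is a Thursday, so the first Monday is September 5 and the third is September 19.
Daylight saving runs 9 April – 19 September; 12 April 2033 is inside that window, so Ishvand District is at UTC+09:00.
23:45 local − 9h = 14:45 UTC.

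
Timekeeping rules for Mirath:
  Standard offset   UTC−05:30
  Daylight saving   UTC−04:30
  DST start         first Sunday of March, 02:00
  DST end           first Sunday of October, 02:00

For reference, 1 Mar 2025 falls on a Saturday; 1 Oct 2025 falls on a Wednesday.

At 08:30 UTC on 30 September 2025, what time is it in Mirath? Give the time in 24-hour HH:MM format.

04:00

1 March 2025 is a Saturday, so the first Sunday is March 2.
1 October 2025 is a Wednesday, so the first Sunday is October 5.
At the standard offset (UTC−05:30), 08:30 UTC − 5h30m = 03:00 Mirath standard time.
The standard-time date in Mirath, 30 September 2025, falls between 2 March and 5 October, so daylight saving is in effect and Mirath is at UTC−04:30.
08:30 UTC − 4h30m = 04:00 local.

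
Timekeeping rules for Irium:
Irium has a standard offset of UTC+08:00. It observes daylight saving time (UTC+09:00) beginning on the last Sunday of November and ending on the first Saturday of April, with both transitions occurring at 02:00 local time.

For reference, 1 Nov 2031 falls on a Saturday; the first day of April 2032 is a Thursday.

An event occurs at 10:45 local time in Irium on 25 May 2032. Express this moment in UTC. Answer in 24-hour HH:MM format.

1 November 2031 is a Saturday, so Sundays fall on 2, 9, 16, 23, 30; the last is November 30.
1 April 2032 is a Thursday, so the first Saturday is April 3.
25 May 2032 does not fall between 30 November 2031 and 3 April 2032, so daylight saving is not in effect and Irium is at UTC+08:00.
10:45 local − 8h = 02:45 UTC.

02:45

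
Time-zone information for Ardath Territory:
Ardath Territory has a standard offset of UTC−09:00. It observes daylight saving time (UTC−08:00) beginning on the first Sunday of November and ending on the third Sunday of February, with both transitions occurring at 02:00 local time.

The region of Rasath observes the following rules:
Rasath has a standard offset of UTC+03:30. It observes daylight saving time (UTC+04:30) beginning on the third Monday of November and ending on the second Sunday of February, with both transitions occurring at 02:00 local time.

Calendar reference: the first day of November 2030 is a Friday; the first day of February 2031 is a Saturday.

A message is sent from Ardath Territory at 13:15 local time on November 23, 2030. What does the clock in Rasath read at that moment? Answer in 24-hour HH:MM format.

01:45

1 November 2030 is a Friday, so the first Sunday is November 3.
1 February 2031 is a Saturday, so the first Sunday is February 2 and the third is February 16.
November 23, 2030 falls between 3 November 2030 and 16 February 2031, so daylight saving is in effect and Ardath Territory is at UTC−08:00.
13:15 Ardath Territory + 8h = 21:15 UTC.
1 November 2030 is a Friday, so the first Monday is November 4 and the third is November 18.
1 February 2031 is a Saturday, so the first Sunday is February 2 and the second is February 9.
At the standard offset (UTC+03:30), 21:15 UTC + 3h30m = 00:45 Rasath standard time (rolling into the next day, 24 November 2030).
The standard-time date in Rasath, November 24, 2030, lies within the daylight-saving period (18 November 2030 – 9 February 2031), so Rasath is on daylight time, UTC+04:30.
21:15 UTC + 4h30m = 01:45 Rasath (rolling into the next day, 24 November 2030).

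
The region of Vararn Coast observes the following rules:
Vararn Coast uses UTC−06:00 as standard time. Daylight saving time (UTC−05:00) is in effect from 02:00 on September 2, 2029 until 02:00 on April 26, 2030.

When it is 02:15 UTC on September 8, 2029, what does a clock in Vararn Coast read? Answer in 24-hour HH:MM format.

At the standard offset (UTC−06:00), 02:15 UTC − 6h = 20:15 Vararn Coast standard time (rolling into the previous day, 7 September 2029).
The standard-time date in Vararn Coast, September 7, 2029, falls between 2 September 2029 and 26 April 2030, so daylight saving is in effect and Vararn Coast is at UTC−05:00.
02:15 UTC − 5h = 21:15 local (rolling into the previous day, 7 September 2029).

21:15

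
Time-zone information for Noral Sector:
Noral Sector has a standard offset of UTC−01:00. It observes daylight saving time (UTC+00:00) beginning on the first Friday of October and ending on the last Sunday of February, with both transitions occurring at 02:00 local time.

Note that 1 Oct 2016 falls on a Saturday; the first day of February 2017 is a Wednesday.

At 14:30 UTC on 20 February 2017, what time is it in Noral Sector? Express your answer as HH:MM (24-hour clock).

14:30

1 October 2016 is a Saturday, so the first Friday is October 7.
1 February 2017 is a Wednesday, so Sundays fall on 5, 12, 19, 26; the last is February 26.
At the standard offset (UTC−01:00), 14:30 UTC − 1h = 13:30 Noral Sector standard time.
The standard-time date in Noral Sector, 20 February 2017, lies within the daylight-saving period (7 October 2016 – 26 February 2017), so Noral Sector is on daylight time, UTC+00:00.
14:30 UTC + 0h = 14:30 local.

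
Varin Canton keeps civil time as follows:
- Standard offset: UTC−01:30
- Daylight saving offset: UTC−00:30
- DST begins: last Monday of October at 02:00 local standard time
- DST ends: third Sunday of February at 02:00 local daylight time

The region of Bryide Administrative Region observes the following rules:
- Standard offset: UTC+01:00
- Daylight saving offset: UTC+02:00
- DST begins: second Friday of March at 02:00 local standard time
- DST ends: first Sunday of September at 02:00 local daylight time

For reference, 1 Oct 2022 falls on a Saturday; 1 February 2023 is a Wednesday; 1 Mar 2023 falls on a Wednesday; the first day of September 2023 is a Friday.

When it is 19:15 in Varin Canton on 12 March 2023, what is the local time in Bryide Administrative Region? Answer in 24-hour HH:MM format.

22:45

1 October 2022 is a Saturday, so Mondays fall on 3, 10, 17, 24, 31; the last is October 31.
1 February 2023 is a Wednesday, so the first Sunday is February 5 and the third is February 19.
12 March 2023 is outside the daylight-saving period (31 October 2022 – 19 February 2023), so Varin Canton is on standard time, UTC−01:30.
19:15 Varin Canton + 1h30m = 20:45 UTC.
1 March 2023 is a Wednesday, so the first Friday is March 3 and the second is March 10.
1 September 2023 is a Friday, so the first Sunday is September 3.
At the standard offset (UTC+01:00), 20:45 UTC + 1h = 21:45 Bryide Administrative Region standard time.
Daylight saving runs 10 March – 3 September; the standard-time date in Bryide Administrative Region, 12 March 2023, is inside that window, so Bryide Administrative Region is at UTC+02:00.
20:45 UTC + 2h = 22:45 Bryide Administrative Region.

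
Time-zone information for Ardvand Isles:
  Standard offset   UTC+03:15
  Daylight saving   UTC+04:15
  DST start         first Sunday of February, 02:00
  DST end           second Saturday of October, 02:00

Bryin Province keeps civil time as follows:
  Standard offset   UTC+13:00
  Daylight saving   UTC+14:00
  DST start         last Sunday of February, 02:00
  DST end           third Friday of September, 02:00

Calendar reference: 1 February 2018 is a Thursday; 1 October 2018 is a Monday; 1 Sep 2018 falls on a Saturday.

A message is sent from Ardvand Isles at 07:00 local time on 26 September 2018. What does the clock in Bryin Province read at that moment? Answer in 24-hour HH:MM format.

15:45

1 February 2018 is a Thursday, so the first Sunday is February 4.
1 October 2018 is a Monday, so the first Saturday is October 6 and the second is October 13.
26 September 2018 falls between 4 February and 13 October, so daylight saving is in effect and Ardvand Isles is at UTC+04:15.
07:00 Ardvand Isles − 4h15m = 02:45 UTC.
1 February 2018 is a Thursday, so Sundays fall on 4, 11, 18, 25; the last is February 25.
1 September 2018 is a Saturday, so the first Friday is September 7 and the third is September 21.
At the standard offset (UTC+13:00), 02:45 UTC + 13h = 15:45 Bryin Province standard time.
The standard-time date in Bryin Province, 26 September 2018, does not fall between 25 February and 21 September, so daylight saving is not in effect and Bryin Province is at UTC+13:00.
02:45 UTC + 13h = 15:45 Bryin Province.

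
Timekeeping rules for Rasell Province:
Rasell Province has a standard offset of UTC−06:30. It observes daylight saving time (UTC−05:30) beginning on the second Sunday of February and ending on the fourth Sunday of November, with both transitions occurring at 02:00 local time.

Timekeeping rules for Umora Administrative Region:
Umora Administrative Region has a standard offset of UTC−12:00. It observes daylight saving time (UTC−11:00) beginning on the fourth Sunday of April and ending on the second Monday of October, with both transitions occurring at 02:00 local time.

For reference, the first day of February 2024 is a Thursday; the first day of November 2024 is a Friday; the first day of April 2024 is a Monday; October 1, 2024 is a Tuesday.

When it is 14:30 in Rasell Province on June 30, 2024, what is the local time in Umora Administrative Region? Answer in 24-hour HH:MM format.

1 February 2024 is a Thursday, so the first Sunday is February 4 and the second is February 11.
1 November 2024 is a Friday, so the first Sunday is November 3 and the fourth is November 24.
June 30, 2024 falls between 11 February and 24 November, so daylight saving is in effect and Rasell Province is at UTC−05:30.
14:30 Rasell Province + 5h30m = 20:00 UTC.
1 April 2024 is a Monday, so the first Sunday is April 7 and the fourth is April 28.
1 October 2024 is a Tuesday, so the first Monday is October 7 and the second is October 14.
At the standard offset (UTC−12:00), 20:00 UTC − 12h = 08:00 Umora Administrative Region standard time.
The standard-time date in Umora Administrative Region, June 30, 2024, lies within the daylight-saving period (28 April – 14 October), so Umora Administrative Region is on daylight time, UTC−11:00.
20:00 UTC − 11h = 09:00 Umora Administrative Region.

09:00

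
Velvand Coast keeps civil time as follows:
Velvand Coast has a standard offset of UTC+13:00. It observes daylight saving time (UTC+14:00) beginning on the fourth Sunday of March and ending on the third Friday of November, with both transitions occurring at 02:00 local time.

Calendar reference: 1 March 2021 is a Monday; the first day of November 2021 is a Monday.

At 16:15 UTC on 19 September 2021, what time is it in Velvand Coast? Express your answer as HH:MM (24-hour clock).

06:15

1 March 2021 is a Monday, so the first Sunday is March 7 and the fourth is March 28.
1 November 2021 is a Monday, so the first Friday is November 5 and the third is November 19.
At the standard offset (UTC+13:00), 16:15 UTC + 13h = 05:15 Velvand Coast standard time (rolling into the next day, 20 September 2021).
Daylight saving runs 28 March – 19 November; the standard-time date in Velvand Coast, 20 September 2021, is inside that window, so Velvand Coast is at UTC+14:00.
16:15 UTC + 14h = 06:15 local (rolling into the next day, 20 September 2021).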